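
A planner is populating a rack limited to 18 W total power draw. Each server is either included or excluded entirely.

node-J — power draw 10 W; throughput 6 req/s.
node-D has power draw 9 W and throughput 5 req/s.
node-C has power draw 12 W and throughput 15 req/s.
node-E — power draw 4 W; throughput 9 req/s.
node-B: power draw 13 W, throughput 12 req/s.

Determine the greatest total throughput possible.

24

Allowing fractional choices, the relaxed optimum would be about 25.8, but servers are indivisible.
node-E + node-B: power draw 4 + 13 = 17 ≤ 18, throughput 9 + 12 = 21.
node-C + node-E: power draw 12 + 4 = 16 ≤ 18, throughput 15 + 9 = 24.
Best is node-C and node-E with total throughput 24.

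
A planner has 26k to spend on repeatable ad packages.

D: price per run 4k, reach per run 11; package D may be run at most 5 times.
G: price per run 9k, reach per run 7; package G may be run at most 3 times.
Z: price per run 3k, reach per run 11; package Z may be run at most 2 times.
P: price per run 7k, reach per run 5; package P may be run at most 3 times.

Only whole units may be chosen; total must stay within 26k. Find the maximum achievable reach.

This is a bounded integer knapsack.
Take 5×D and 2×Z: price 26 ≤ 26, reach 5·11 + 2·11 = 77.
Z has the best ratio (11/3) and is taken to its limit of 2; remaining capacity is filled optimally with the others.

77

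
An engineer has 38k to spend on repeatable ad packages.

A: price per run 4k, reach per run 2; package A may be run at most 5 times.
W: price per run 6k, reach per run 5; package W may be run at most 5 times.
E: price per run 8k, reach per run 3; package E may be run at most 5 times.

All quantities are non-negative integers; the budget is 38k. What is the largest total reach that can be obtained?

W has the best ratio (5/6); taking only W gives at most 5×5 = 25 (stopped by the supply cap of 5).
Mixing does better — 2×A and 5×W: price 38 ≤ 38, reach 2·2 + 5·5 = 29.

29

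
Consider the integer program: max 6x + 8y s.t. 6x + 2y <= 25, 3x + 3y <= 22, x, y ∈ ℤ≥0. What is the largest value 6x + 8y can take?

(x,y)=(0,7) is feasible, giving 56.
(x,y)=(1,6) is feasible, giving 54.
(x,y)=(0,6) is feasible, giving 48.
Maximum is 56 at (x,y)=(0,7).

56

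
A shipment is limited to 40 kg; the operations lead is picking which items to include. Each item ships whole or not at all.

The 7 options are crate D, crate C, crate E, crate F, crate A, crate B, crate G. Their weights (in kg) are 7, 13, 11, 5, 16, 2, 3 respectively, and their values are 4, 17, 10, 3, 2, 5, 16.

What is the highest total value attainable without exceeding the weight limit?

Allowing fractional choices, the relaxed optimum would be about 54.4, but items are indivisible.
crate D + crate C + crate E + crate B + crate G: weight 7 + 13 + 11 + 2 + 3 = 36 ≤ 40, value 4 + 17 + 10 + 5 + 16 = 52.
crate D + crate C + crate E + crate F + crate G: weight 7 + 13 + 11 + 5 + 3 = 39 ≤ 40, value 4 + 17 + 10 + 3 + 16 = 50.
crate C + crate E + crate F + crate B + crate G: weight 13 + 11 + 5 + 2 + 3 = 34 ≤ 40, value 17 + 10 + 3 + 5 + 16 = 51.
Best is crate D, crate C, crate E, crate B, and crate G with total value 52.

52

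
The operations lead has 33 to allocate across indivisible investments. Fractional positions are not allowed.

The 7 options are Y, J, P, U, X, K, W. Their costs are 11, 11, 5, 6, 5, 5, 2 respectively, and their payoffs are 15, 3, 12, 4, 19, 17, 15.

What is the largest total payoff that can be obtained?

Take Y, P, X, K, and W: cost 11 + 5 + 5 + 5 + 2 = 28 ≤ 33, payoff 15 + 12 + 19 + 17 + 15 = 78.
No other feasible combination does better.

78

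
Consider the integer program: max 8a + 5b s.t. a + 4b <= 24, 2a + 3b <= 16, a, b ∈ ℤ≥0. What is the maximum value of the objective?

(a,b)=(8,0): 1·8+4·0=8≤24, 2·8+3·0=16≤16, objective 64.
(a,b)=(7,0): 1·7+4·0=7≤24, 2·7+3·0=14≤16, objective 56.
The best lattice point is (8,0), giving 64.

64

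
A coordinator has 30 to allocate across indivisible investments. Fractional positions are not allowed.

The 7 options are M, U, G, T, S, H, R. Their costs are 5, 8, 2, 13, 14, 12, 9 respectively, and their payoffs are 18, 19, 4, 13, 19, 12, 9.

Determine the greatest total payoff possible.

Take M, U, G, and S: cost 5 + 8 + 2 + 14 = 29 ≤ 30, payoff 18 + 19 + 4 + 19 = 60.
No other feasible combination does better.

60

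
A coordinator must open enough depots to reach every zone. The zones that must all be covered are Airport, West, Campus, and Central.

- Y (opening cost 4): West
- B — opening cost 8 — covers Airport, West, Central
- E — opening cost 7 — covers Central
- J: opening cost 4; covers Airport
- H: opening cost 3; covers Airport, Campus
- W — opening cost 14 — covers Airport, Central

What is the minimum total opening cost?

11

Choose B and H: together they cover Airport, West, Campus, Central — every zone.
Total opening cost: 8 + 3 = 11.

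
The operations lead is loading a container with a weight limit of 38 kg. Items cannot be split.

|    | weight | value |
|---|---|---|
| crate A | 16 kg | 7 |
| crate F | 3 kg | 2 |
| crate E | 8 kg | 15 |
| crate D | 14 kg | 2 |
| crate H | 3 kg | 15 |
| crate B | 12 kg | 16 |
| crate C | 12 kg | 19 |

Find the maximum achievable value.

67

crate F + crate E + crate H + crate B + crate C: weight 3 + 8 + 3 + 12 + 12 = 38 ≤ 38, value 2 + 15 + 15 + 16 + 19 = 67.
crate E + crate H + crate B + crate C: weight 8 + 3 + 12 + 12 = 35 ≤ 38, value 15 + 15 + 16 + 19 = 65.
Best is crate F, crate E, crate H, crate B, and crate C with total value 67.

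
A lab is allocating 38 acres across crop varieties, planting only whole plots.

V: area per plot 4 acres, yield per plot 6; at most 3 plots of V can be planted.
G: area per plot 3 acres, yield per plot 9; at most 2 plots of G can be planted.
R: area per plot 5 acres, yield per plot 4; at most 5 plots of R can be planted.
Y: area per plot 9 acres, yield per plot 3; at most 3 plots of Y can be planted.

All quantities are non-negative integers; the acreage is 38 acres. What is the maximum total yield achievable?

3×V, 2×G, and 4×R: area 38 ≤ 38, yield 3·6 + 2·9 + 4·4 = 52.
3×V, 2×G, and 3×R: area 33 ≤ 38, yield 3·6 + 2·9 + 3·4 = 48.
Best is 52.

52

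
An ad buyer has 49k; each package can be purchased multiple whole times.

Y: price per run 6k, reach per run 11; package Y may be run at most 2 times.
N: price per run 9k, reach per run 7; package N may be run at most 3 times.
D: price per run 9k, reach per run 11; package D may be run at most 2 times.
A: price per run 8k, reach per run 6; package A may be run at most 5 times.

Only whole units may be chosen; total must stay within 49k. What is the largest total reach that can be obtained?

Y has the best ratio (11/6); taking only Y gives at most 2×11 = 22 (stopped by the supply cap of 2).
Mixing does better — 2×Y, 2×N, and 2×D: price 48 ≤ 49, reach 2·11 + 2·7 + 2·11 = 58.

58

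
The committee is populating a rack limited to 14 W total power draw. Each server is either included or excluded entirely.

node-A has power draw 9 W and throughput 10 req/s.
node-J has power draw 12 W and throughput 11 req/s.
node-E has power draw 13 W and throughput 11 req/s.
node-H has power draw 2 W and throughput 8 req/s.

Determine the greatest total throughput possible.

This is an integer program with binary decision variables.
Take node-J and node-H: power draw 12 + 2 = 14 ≤ 14, throughput 11 + 8 = 19.
No other feasible combination does better.

19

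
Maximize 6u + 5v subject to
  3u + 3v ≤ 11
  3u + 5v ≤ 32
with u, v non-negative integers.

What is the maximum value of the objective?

(u,v)=(3,0): 3·3+3·0=9≤11, 3·3+5·0=9≤32, objective 18.
(u,v)=(2,1): 3·2+3·1=9≤11, 3·2+5·1=11≤32, objective 17.
(u,v)=(2,0): 3·2+3·0=6≤11, 3·2+5·0=6≤32, objective 12.
Maximum is 18 at (u,v)=(3,0).

18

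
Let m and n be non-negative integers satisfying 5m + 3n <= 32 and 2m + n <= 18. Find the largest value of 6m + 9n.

90

(m,n)=(0,10): 5·0+3·10=30≤32, 2·0+1·10=10≤18, objective 90.
(m,n)=(1,9): 5·1+3·9=32≤32, 2·1+1·9=11≤18, objective 87.
(m,n)=(0,9): 5·0+3·9=27≤32, 2·0+1·9=9≤18, objective 81.
Maximum is 90 at (m,n)=(0,10).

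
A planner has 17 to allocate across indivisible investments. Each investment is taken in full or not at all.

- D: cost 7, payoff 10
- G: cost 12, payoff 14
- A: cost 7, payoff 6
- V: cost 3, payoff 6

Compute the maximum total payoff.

22

D + A + V: cost 7 + 7 + 3 = 17 ≤ 17, payoff 10 + 6 + 6 = 22.
G + V: cost 12 + 3 = 15 ≤ 17, payoff 14 + 6 = 20.
D + V: cost 7 + 3 = 10 ≤ 17, payoff 10 + 6 = 16.
Best is D, A, and V with total payoff 22.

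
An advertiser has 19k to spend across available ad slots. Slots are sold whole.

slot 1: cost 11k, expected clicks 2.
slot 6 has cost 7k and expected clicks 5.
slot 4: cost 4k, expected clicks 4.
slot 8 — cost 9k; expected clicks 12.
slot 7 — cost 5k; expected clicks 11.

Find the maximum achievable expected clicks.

Allowing fractional choices, the relaxed optimum would be about 27.7, but ad slots are indivisible.
slot 4 + slot 8 + slot 7: cost 4 + 9 + 5 = 18 ≤ 19, expected clicks 4 + 12 + 11 = 27.
slot 6 + slot 4 + slot 7: cost 7 + 4 + 5 = 16 ≤ 19, expected clicks 5 + 4 + 11 = 20.
slot 8 + slot 7: cost 9 + 5 = 14 ≤ 19, expected clicks 12 + 11 = 23.
Best is slot 4, slot 8, and slot 7 with total expected clicks 27.

27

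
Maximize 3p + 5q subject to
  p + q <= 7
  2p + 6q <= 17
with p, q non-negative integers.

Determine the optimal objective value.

21

(p,q)=(7,0): 1·7+1·0=7≤7, 2·7+6·0=14≤17, objective 21.
(p,q)=(5,1): 1·5+1·1=6≤7, 2·5+6·1=16≤17, objective 20.
Maximum is 21 at (p,q)=(7,0).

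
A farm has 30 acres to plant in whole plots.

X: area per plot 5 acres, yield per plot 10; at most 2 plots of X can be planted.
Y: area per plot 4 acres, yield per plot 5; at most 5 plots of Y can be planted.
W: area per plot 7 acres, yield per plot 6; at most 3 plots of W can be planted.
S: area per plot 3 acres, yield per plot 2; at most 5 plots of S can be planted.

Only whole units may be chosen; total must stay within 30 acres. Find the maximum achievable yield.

Take 2×X and 5×Y: area 30 ≤ 30, yield 2·10 + 5·5 = 45.
X has the best ratio (10/5) and is taken to its limit of 2; remaining capacity is filled optimally with the others.

45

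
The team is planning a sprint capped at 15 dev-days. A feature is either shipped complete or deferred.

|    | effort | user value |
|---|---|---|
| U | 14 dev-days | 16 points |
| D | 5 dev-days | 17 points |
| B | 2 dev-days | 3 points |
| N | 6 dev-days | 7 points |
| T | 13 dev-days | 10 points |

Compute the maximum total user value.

27

Take D, B, and N: effort 5 + 2 + 6 = 13 ≤ 15, user value 17 + 3 + 7 = 27.
No other feasible combination does better.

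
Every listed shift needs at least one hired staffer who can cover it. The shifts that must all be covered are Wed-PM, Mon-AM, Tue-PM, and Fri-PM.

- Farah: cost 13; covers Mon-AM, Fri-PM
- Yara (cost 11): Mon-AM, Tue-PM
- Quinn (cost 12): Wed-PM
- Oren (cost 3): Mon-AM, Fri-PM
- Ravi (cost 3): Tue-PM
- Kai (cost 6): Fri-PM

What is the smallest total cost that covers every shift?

This is an integer covering problem.
Choose Quinn, Oren, and Ravi: together they cover Wed-PM, Mon-AM, Tue-PM, Fri-PM — every shift.
Total cost: 12 + 3 + 3 = 18.
No cover costs less than 18.

18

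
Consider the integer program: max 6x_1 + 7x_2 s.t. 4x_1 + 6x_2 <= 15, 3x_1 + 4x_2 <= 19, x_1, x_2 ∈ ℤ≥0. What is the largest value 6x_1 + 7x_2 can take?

19

(x_1,x_2)=(2,1) is feasible, giving 19.
(x_1,x_2)=(3,0) is feasible, giving 18.
(x_1,x_2)=(1,1) is feasible, giving 13.
(x_1,x_2)=(2,0) is feasible, giving 12.
Maximum is 19 at (x_1,x_2)=(2,1).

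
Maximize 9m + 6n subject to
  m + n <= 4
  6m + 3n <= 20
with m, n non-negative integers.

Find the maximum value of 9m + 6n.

30

(m,n)=(2,2): 1·2+1·2=4≤4, 6·2+3·2=18≤20, objective 30.
(m,n)=(3,0): 1·3+1·0=3≤4, 6·3+3·0=18≤20, objective 27.
(m,n)=(1,3): 1·1+1·3=4≤4, 6·1+3·3=15≤20, objective 27.
No feasible integer point exceeds 30.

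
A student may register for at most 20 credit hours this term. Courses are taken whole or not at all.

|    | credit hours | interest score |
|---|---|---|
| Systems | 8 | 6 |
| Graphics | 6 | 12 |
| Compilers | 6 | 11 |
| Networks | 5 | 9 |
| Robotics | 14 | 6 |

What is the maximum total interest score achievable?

Allowing fractional choices, the relaxed optimum would be about 34.2, but courses are indivisible.
Graphics + Compilers + Networks: credit hours 6 + 6 + 5 = 17 ≤ 20, interest score 12 + 11 + 9 = 32.
Systems + Graphics + Compilers: credit hours 8 + 6 + 6 = 20 ≤ 20, interest score 6 + 12 + 11 = 29.
Best is Graphics, Compilers, and Networks with total interest score 32.

32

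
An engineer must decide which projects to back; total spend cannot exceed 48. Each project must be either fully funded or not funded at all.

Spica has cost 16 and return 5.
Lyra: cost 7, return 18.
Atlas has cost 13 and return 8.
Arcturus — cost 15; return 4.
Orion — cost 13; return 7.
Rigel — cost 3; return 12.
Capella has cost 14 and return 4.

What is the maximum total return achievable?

45

Allowing fractional choices, the relaxed optimum would be about 48.8, but projects are indivisible.
Lyra + Atlas + Orion + Rigel: cost 7 + 13 + 13 + 3 = 36 ≤ 48, return 18 + 8 + 7 + 12 = 45.
Spica + Lyra + Atlas + Rigel: cost 16 + 7 + 13 + 3 = 39 ≤ 48, return 5 + 18 + 8 + 12 = 43.
Best is Lyra, Atlas, Orion, and Rigel with total return 45.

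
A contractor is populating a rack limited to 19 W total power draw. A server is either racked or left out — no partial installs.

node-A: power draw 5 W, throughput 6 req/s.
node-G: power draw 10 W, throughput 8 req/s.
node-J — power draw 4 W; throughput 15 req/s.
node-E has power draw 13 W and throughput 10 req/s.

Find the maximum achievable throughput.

29

node-A + node-G + node-J: power draw 5 + 10 + 4 = 19 ≤ 19, throughput 6 + 8 + 15 = 29.
node-G + node-J: power draw 10 + 4 = 14 ≤ 19, throughput 8 + 15 = 23.
node-J + node-E: power draw 4 + 13 = 17 ≤ 19, throughput 15 + 10 = 25.
Best is node-A, node-G, and node-J with total throughput 29.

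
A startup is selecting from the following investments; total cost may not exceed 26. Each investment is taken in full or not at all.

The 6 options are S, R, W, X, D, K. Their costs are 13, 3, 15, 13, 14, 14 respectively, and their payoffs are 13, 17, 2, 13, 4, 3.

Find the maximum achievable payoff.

Allowing fractional choices, the relaxed optimum would be about 40.0, but investments are indivisible.
S + X: cost 13 + 13 = 26 ≤ 26, payoff 13 + 13 = 26.
R + X: cost 3 + 13 = 16 ≤ 26, payoff 17 + 13 = 30.
S + R: cost 13 + 3 = 16 ≤ 26, payoff 13 + 17 = 30.
The maximum payoff is 30; one optimal choice is S and R.

30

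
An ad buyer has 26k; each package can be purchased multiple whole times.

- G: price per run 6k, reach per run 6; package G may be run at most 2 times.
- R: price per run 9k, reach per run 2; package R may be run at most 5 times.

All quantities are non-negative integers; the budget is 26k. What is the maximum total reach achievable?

2×G and 1×R: price 21 ≤ 26, reach 2·6 + 1·2 = 14.
2×G: price 12 ≤ 26, reach 2·6 = 12.
Best is 14.

14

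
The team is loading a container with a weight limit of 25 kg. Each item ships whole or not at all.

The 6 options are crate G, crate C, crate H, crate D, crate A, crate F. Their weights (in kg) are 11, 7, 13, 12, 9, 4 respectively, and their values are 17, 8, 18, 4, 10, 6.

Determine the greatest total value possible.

crate G + crate H: weight 11 + 13 = 24 ≤ 25, value 17 + 18 = 35.
crate G + crate A + crate F: weight 11 + 9 + 4 = 24 ≤ 25, value 17 + 10 + 6 = 33.
Best is crate G and crate H with total value 35.

35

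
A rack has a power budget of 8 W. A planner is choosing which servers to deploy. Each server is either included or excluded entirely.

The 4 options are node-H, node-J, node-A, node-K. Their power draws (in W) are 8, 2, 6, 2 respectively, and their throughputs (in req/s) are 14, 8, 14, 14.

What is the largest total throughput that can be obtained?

Treat it as a binary knapsack problem.
node-J + node-K: power draw 2 + 2 = 4 ≤ 8, throughput 8 + 14 = 22.
node-A + node-K: power draw 6 + 2 = 8 ≤ 8, throughput 14 + 14 = 28.
node-J + node-A: power draw 2 + 6 = 8 ≤ 8, throughput 8 + 14 = 22.
Best is node-A and node-K with total throughput 28.

28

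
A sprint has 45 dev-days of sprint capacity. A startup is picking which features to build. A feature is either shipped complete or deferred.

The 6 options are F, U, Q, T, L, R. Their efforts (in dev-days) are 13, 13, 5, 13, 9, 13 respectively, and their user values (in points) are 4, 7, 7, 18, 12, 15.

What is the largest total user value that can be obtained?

Allowing fractional choices, the relaxed optimum would be about 54.7, but features are indivisible.
U + Q + T + R: effort 13 + 5 + 13 + 13 = 44 ≤ 45, user value 7 + 7 + 18 + 15 = 47.
Q + T + L + R: effort 5 + 13 + 9 + 13 = 40 ≤ 45, user value 7 + 18 + 12 + 15 = 52.
Best is Q, T, L, and R with total user value 52.

52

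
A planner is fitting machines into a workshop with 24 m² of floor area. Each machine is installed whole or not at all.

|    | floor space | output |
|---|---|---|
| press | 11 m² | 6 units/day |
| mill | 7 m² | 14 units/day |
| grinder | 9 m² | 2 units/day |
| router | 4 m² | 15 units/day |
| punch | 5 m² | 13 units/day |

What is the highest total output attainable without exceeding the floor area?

42

Treat it as a binary knapsack problem.
Take mill, router, and punch: floor space 7 + 4 + 5 = 16 ≤ 24, output 14 + 15 + 13 = 42.
No other feasible combination does better.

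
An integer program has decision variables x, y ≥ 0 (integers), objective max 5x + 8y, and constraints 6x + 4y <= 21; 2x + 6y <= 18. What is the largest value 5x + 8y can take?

Relaxing integrality, the LP optimum is 28.50 at (x,y) = (1.93, 2.36), which is not an integer point.
(x,y)=(2,2): 6·2+4·2=20≤21, 2·2+6·2=16≤18, objective 26.
(x,y)=(0,3): 6·0+4·3=12≤21, 2·0+6·3=18≤18, objective 24.
(x,y)=(1,2): 6·1+4·2=14≤21, 2·1+6·2=14≤18, objective 21.
The best lattice point is (2,2), giving 26.

26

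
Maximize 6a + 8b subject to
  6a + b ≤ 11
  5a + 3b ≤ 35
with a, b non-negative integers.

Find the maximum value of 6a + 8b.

(a,b)=(0,11): 6·0+1·11=11≤11, 5·0+3·11=33≤35, objective 88.
(a,b)=(0,10): 6·0+1·10=10≤11, 5·0+3·10=30≤35, objective 80.
The best lattice point is (0,11), giving 88.

88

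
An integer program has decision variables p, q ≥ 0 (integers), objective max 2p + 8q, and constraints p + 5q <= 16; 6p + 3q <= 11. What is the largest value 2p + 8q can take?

24

Relaxing integrality, the LP optimum is 25.70 at (p,q) = (0.259, 3.15), which is not an integer point.
(p,q)=(0,3): 1·0+5·3=15≤16, 6·0+3·3=9≤11, objective 24.
(p,q)=(0,2): 1·0+5·2=10≤16, 6·0+3·2=6≤11, objective 16.
No feasible integer point exceeds 24.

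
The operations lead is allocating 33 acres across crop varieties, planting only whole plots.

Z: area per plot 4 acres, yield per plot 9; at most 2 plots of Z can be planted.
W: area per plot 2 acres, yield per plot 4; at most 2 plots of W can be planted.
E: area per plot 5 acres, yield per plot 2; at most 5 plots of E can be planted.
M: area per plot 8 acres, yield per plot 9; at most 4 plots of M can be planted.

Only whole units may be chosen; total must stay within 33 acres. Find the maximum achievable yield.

46

This is a bounded integer knapsack.
Z has the best ratio (9/4); taking only Z gives at most 2×9 = 18 (stopped by the supply cap of 2).
Mixing does better — 2×Z, 2×W, 1×E, and 2×M: area 33 ≤ 33, yield 2·9 + 2·4 + 1·2 + 2·9 = 46.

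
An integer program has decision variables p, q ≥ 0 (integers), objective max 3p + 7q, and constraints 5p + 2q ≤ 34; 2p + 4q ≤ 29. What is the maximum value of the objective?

49

Relaxing integrality, the LP optimum is 50.75 at (p,q) = (0, 7.25), which is not an integer point.
(p,q)=(0,7): 5·0+2·7=14≤34, 2·0+4·7=28≤29, objective 49.
(p,q)=(1,6): 5·1+2·6=17≤34, 2·1+4·6=26≤29, objective 45.
No feasible integer point exceeds 49.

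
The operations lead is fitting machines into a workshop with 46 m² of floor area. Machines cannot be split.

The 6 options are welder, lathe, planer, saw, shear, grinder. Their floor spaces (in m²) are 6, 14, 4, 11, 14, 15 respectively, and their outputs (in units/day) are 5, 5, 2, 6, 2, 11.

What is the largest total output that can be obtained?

welder + planer + saw + grinder: floor space 6 + 4 + 11 + 15 = 36 ≤ 46, output 5 + 2 + 6 + 11 = 24.
welder + lathe + saw + grinder: floor space 6 + 14 + 11 + 15 = 46 ≤ 46, output 5 + 5 + 6 + 11 = 27.
Best is welder, lathe, saw, and grinder with total output 27.

27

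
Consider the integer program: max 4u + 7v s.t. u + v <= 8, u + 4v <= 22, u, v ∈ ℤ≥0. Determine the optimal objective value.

(u,v)=(4,4): 1·4+1·4=8≤8, 1·4+4·4=20≤22, objective 44.
(u,v)=(2,5): 1·2+1·5=7≤8, 1·2+4·5=22≤22, objective 43.
(u,v)=(5,3): 1·5+1·3=8≤8, 1·5+4·3=17≤22, objective 41.
Maximum is 44 at (u,v)=(4,4).

44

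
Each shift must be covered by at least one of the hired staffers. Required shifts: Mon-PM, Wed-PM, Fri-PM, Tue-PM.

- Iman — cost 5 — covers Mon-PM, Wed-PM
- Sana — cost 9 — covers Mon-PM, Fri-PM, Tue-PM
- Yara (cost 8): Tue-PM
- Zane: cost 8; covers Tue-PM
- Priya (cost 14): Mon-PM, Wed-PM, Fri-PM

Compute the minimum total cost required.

14

Choose Iman and Sana: together they cover Mon-PM, Wed-PM, Fri-PM, Tue-PM — every shift.
Total cost: 5 + 9 = 14.
No cover costs less than 14.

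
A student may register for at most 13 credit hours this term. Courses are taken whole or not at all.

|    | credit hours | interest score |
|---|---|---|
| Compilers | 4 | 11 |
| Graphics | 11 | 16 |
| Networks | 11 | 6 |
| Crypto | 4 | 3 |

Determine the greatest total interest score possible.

Take Graphics: credit hours 11 ≤ 13, interest score 16.
No other feasible combination does better.

16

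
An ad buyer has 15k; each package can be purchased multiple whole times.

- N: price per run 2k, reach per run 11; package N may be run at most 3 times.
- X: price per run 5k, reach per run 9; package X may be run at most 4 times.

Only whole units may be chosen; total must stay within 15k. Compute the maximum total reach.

3×N and 1×X: price 11 ≤ 15, reach 3·11 + 1·9 = 42.
2×N and 2×X: price 14 ≤ 15, reach 2·11 + 2·9 = 40.
Best is 42.

42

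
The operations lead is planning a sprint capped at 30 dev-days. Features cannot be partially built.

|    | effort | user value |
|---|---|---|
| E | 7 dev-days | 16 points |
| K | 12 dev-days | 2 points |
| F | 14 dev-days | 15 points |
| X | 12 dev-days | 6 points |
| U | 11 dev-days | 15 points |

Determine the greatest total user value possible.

This is an integer program with binary decision variables.
E + X + U: effort 7 + 12 + 11 = 30 ≤ 30, user value 16 + 6 + 15 = 37.
E + K + U: effort 7 + 12 + 11 = 30 ≤ 30, user value 16 + 2 + 15 = 33.
Best is E, X, and U with total user value 37.

37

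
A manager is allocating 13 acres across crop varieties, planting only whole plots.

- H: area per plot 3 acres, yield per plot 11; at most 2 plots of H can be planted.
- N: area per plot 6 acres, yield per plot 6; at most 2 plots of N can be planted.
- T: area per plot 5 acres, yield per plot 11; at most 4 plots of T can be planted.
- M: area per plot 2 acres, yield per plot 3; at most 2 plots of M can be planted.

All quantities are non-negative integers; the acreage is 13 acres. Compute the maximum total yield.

This is a bounded integer knapsack.
1×H and 2×T: area 13 ≤ 13, yield 1·11 + 2·11 = 33.
2×H, 1×T, and 1×M: area 13 ≤ 13, yield 2·11 + 1·11 + 1·3 = 36.
Best is 36.

36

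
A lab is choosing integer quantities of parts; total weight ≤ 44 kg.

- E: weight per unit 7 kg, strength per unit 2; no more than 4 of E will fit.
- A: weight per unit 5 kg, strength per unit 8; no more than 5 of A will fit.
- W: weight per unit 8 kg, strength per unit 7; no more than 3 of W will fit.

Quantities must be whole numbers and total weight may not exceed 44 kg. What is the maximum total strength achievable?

A has the best ratio (8/5); taking only A gives at most 5×8 = 40 (stopped by the supply cap of 5).
Mixing does better — 5×A and 2×W: weight 41 ≤ 44, strength 5·8 + 2·7 = 54.

54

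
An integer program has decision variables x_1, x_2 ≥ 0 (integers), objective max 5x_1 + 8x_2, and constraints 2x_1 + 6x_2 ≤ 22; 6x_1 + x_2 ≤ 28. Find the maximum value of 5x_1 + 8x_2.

36

(x_1,x_2)=(4,2): 2·4+6·2=20≤22, 6·4+1·2=26≤28, objective 36.
(x_1,x_2)=(3,2): 2·3+6·2=18≤22, 6·3+1·2=20≤28, objective 31.
(x_1,x_2)=(4,1): 2·4+6·1=14≤22, 6·4+1·1=25≤28, objective 28.
(x_1,x_2)=(3,1): 2·3+6·1=12≤22, 6·3+1·1=19≤28, objective 23.
Maximum is 36 at (x_1,x_2)=(4,2).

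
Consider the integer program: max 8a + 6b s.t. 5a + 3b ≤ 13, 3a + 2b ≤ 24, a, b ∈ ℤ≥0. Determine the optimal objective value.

(a,b)=(0,4): 5·0+3·4=12≤13, 3·0+2·4=8≤24, objective 24.
(a,b)=(0,3): 5·0+3·3=9≤13, 3·0+2·3=6≤24, objective 18.
Maximum is 24 at (a,b)=(0,4).

24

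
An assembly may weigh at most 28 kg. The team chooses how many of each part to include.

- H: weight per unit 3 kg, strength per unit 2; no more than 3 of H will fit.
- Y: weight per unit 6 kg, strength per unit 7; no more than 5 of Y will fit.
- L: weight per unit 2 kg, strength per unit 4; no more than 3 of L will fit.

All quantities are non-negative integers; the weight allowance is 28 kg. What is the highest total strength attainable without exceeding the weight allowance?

36

L has the best ratio (4/2); taking only L gives at most 3×4 = 12 (stopped by the supply cap of 3).
Mixing does better — 4×Y and 2×L: weight 28 ≤ 28, strength 4·7 + 2·4 = 36.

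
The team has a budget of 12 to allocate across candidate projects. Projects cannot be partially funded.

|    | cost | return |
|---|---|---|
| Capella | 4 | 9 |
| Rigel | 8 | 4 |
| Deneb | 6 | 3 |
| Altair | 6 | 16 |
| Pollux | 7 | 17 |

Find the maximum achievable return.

26

Allowing fractional choices, the relaxed optimum would be about 30.6, but projects are indivisible.
Capella + Pollux: cost 4 + 7 = 11 ≤ 12, return 9 + 17 = 26.
Capella + Altair: cost 4 + 6 = 10 ≤ 12, return 9 + 16 = 25.
Best is Capella and Pollux with total return 26.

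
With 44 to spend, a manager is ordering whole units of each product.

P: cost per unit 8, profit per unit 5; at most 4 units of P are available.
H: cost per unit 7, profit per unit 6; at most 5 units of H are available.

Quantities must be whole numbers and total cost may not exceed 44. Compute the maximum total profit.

H has the best ratio (6/7); taking only H gives at most 5×6 = 30 (stopped by the supply cap of 5).
Mixing does better — 1×P and 5×H: cost 43 ≤ 44, profit 1·5 + 5·6 = 35.

35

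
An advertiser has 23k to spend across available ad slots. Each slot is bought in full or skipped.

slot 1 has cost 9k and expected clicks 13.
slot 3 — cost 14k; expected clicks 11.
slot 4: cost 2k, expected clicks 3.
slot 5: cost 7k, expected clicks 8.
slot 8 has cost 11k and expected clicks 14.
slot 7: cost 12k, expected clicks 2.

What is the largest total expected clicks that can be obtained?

30

Allowing fractional choices, the relaxed optimum would be about 31.1, but ad slots are indivisible.
slot 1 + slot 4 + slot 8: cost 9 + 2 + 11 = 22 ≤ 23, expected clicks 13 + 3 + 14 = 30.
slot 1 + slot 8: cost 9 + 11 = 20 ≤ 23, expected clicks 13 + 14 = 27.
Best is slot 1, slot 4, and slot 8 with total expected clicks 30.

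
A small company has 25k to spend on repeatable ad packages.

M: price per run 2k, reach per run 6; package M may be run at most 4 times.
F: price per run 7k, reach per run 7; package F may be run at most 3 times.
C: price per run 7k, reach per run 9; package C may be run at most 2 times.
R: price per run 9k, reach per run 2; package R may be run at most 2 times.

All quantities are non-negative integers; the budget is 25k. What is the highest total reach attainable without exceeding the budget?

42

M has the best ratio (6/2); taking only M gives at most 4×6 = 24 (stopped by the supply cap of 4).
Mixing does better — 4×M and 2×C: price 22 ≤ 25, reach 4·6 + 2·9 = 42.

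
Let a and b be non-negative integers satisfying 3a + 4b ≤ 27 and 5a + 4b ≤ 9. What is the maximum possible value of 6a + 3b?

The continuous relaxation peaks at (1.8, 0) with value 10.80; rounding to a feasible lattice point costs some objective.
(a,b)=(1,1): 3·1+4·1=7≤27, 5·1+4·1=9≤9, objective 9.
(a,b)=(0,2): 3·0+4·2=8≤27, 5·0+4·2=8≤9, objective 6.
The best lattice point is (1,1), giving 9.

9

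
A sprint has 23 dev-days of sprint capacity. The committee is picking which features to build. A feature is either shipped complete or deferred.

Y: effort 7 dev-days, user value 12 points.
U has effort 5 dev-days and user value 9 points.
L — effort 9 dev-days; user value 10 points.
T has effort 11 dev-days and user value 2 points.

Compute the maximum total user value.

31

This is an integer program with binary decision variables.
Y + L: effort 7 + 9 = 16 ≤ 23, user value 12 + 10 = 22.
Y + U + T: effort 7 + 5 + 11 = 23 ≤ 23, user value 12 + 9 + 2 = 23.
Y + U + L: effort 7 + 5 + 9 = 21 ≤ 23, user value 12 + 9 + 10 = 31.
Best is Y, U, and L with total user value 31.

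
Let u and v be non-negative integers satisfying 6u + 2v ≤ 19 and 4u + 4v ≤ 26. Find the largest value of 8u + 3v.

(u,v)=(2,3): 6·2+2·3=18≤19, 4·2+4·3=20≤26, objective 25.
(u,v)=(1,5): 6·1+2·5=16≤19, 4·1+4·5=24≤26, objective 23.
The best lattice point is (2,3), giving 25.

25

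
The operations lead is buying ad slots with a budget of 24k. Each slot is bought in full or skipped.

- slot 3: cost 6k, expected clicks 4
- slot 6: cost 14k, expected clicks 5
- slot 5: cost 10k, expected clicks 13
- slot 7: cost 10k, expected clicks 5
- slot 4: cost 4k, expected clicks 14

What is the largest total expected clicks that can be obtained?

Allowing fractional choices, the relaxed optimum would be about 33.0, but ad slots are indivisible.
slot 3 + slot 5 + slot 4: cost 6 + 10 + 4 = 20 ≤ 24, expected clicks 4 + 13 + 14 = 31.
slot 5 + slot 4: cost 10 + 4 = 14 ≤ 24, expected clicks 13 + 14 = 27.
slot 5 + slot 7 + slot 4: cost 10 + 10 + 4 = 24 ≤ 24, expected clicks 13 + 5 + 14 = 32.
Best is slot 5, slot 7, and slot 4 with total expected clicks 32.

32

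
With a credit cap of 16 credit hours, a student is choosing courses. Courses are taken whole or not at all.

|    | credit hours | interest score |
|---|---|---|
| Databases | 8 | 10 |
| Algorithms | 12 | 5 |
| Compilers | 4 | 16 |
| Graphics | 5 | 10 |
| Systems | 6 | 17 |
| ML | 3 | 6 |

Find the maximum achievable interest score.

Compilers + Systems + ML: credit hours 4 + 6 + 3 = 13 ≤ 16, interest score 16 + 17 + 6 = 39.
Compilers + Systems: credit hours 4 + 6 = 10 ≤ 16, interest score 16 + 17 = 33.
Compilers + Graphics + Systems: credit hours 4 + 5 + 6 = 15 ≤ 16, interest score 16 + 10 + 17 = 43.
Best is Compilers, Graphics, and Systems with total interest score 43.

43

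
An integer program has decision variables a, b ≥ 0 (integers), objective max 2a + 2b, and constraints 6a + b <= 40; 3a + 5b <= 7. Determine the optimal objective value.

4

Relaxing integrality, the LP optimum is 4.67 at (a,b) = (2.33, 0), which is not an integer point.
(a,b)=(2,0): 6·2+1·0=12≤40, 3·2+5·0=6≤7, objective 4.
(a,b)=(1,0): 6·1+1·0=6≤40, 3·1+5·0=3≤7, objective 2.
The best lattice point is (2,0), giving 4.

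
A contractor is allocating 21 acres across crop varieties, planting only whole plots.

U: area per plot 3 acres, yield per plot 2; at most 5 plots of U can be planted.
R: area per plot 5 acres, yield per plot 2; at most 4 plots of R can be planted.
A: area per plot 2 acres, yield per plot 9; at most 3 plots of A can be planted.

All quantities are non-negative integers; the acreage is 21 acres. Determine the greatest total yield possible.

37

A has the best ratio (9/2); taking only A gives at most 3×9 = 27 (stopped by the supply cap of 3).
Mixing does better — 5×U and 3×A: area 21 ≤ 21, yield 5·2 + 3·9 = 37.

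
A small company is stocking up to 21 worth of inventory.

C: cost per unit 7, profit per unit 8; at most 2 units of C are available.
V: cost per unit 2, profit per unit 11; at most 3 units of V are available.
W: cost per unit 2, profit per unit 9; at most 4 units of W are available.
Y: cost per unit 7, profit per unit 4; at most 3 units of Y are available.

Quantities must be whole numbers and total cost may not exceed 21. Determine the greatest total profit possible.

77

Take 1×C, 3×V, and 4×W: cost 21 ≤ 21, profit 1·8 + 3·11 + 4·9 = 77.
V has the best ratio (11/2) and is taken to its limit of 3; remaining capacity is filled optimally with the others.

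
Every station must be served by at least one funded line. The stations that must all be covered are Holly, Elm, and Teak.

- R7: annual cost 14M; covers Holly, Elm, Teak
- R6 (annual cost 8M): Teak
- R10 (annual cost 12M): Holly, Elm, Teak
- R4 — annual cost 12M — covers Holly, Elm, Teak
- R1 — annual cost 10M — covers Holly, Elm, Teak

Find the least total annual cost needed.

R1 alone covers Holly, Elm, Teak — every station.
Total annual cost: 10.
No cover costs less than 10.

10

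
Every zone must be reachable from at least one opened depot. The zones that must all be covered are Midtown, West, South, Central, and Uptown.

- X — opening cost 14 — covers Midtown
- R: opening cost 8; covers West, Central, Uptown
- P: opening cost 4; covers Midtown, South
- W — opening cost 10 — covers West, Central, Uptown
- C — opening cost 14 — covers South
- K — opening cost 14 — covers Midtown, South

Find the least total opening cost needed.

12

This is a weighted set-cover instance.
Choose R and P: together they cover Midtown, West, South, Central, Uptown — every zone.
Total opening cost: 8 + 4 = 12.
No cover costs less than 12.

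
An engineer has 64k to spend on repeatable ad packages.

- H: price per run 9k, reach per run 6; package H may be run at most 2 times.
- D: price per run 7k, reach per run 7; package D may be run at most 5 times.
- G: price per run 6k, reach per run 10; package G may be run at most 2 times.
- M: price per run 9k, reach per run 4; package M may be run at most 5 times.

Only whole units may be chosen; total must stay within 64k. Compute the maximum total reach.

61

This is a bounded integer knapsack.
2×H, 4×D, and 2×G: price 58 ≤ 64, reach 2·6 + 4·7 + 2·10 = 60.
1×H, 5×D, and 2×G: price 56 ≤ 64, reach 1·6 + 5·7 + 2·10 = 61.
Best is 61.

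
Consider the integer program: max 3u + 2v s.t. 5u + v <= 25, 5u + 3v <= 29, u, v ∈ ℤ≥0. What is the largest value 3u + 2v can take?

19

(u,v)=(1,8) is feasible, giving 19.
(u,v)=(0,9) is feasible, giving 18.
(u,v)=(1,7) is feasible, giving 17.
No feasible integer point exceeds 19.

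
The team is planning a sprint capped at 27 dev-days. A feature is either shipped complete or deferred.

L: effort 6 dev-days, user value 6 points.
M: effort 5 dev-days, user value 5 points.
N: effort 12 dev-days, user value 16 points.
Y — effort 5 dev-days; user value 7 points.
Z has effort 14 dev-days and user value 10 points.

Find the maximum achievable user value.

L + N + Y: effort 6 + 12 + 5 = 23 ≤ 27, user value 6 + 16 + 7 = 29.
L + M + N: effort 6 + 5 + 12 = 23 ≤ 27, user value 6 + 5 + 16 = 27.
M + N + Y: effort 5 + 12 + 5 = 22 ≤ 27, user value 5 + 16 + 7 = 28.
Best is L, N, and Y with total user value 29.

29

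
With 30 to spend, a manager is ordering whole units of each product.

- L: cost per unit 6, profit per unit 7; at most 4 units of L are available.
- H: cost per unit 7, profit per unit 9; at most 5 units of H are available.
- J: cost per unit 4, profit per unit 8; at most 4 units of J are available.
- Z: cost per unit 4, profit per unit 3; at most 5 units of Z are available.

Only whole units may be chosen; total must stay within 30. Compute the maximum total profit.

50

2×H and 4×J: cost 30 ≤ 30, profit 2·9 + 4·8 = 50.
1×L, 1×H, and 4×J: cost 29 ≤ 30, profit 1·7 + 1·9 + 4·8 = 48.
Best is 50.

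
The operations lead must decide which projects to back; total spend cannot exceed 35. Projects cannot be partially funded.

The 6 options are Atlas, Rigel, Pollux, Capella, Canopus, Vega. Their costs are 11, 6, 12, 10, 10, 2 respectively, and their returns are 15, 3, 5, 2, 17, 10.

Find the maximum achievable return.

47

Treat it as a binary knapsack problem.
Allowing fractional choices, the relaxed optimum would be about 47.5, but projects are indivisible.
Atlas + Rigel + Canopus + Vega: cost 11 + 6 + 10 + 2 = 29 ≤ 35, return 15 + 3 + 17 + 10 = 45.
Atlas + Capella + Canopus + Vega: cost 11 + 10 + 10 + 2 = 33 ≤ 35, return 15 + 2 + 17 + 10 = 44.
Atlas + Pollux + Canopus + Vega: cost 11 + 12 + 10 + 2 = 35 ≤ 35, return 15 + 5 + 17 + 10 = 47.
Best is Atlas, Pollux, Canopus, and Vega with total return 47.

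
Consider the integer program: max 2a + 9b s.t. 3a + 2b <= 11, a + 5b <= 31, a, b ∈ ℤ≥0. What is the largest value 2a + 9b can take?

The continuous relaxation peaks at (0, 5.5) with value 49.50; rounding to a feasible lattice point costs some objective.
(a,b)=(0,5): 3·0+2·5=10≤11, 1·0+5·5=25≤31, objective 45.
(a,b)=(1,4): 3·1+2·4=11≤11, 1·1+5·4=21≤31, objective 38.
(a,b)=(0,4): 3·0+2·4=8≤11, 1·0+5·4=20≤31, objective 36.
Maximum is 45 at (a,b)=(0,5).

45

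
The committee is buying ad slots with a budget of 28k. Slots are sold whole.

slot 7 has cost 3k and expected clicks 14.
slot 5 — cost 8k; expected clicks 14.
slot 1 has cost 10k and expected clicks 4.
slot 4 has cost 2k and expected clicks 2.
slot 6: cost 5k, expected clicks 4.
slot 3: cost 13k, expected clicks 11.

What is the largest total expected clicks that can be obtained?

41

This is an integer program with binary decision variables.
Take slot 7, slot 5, slot 4, and slot 3: cost 3 + 8 + 2 + 13 = 26 ≤ 28, expected clicks 14 + 14 + 2 + 11 = 41.
No other feasible combination does better.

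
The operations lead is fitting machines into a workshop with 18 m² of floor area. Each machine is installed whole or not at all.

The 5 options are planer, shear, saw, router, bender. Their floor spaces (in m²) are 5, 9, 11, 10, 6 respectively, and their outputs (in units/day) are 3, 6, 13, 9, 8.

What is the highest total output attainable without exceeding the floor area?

21

Take saw and bender: floor space 11 + 6 = 17 ≤ 18, output 13 + 8 = 21.
No other feasible combination does better.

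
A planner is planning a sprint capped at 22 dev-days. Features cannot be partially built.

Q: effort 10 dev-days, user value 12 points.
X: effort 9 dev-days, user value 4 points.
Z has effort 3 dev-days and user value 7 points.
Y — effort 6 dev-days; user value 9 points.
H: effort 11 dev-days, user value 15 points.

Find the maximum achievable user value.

31

Z + Y + H: effort 3 + 6 + 11 = 20 ≤ 22, user value 7 + 9 + 15 = 31.
Q + Z + Y: effort 10 + 3 + 6 = 19 ≤ 22, user value 12 + 7 + 9 = 28.
Best is Z, Y, and H with total user value 31.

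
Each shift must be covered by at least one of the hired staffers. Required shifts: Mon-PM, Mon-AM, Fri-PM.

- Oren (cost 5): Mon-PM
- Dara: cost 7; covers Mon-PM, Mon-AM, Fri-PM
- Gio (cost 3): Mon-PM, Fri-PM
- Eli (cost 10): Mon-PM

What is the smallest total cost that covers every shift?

This is a weighted set-cover instance.
The greedy cost-per-new-shift heuristic would pick Gio and Dara for 10, but a cheaper cover exists.
Dara alone covers Mon-PM, Mon-AM, Fri-PM — every shift.
Total cost: 7.
No cover costs less than 7.

7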